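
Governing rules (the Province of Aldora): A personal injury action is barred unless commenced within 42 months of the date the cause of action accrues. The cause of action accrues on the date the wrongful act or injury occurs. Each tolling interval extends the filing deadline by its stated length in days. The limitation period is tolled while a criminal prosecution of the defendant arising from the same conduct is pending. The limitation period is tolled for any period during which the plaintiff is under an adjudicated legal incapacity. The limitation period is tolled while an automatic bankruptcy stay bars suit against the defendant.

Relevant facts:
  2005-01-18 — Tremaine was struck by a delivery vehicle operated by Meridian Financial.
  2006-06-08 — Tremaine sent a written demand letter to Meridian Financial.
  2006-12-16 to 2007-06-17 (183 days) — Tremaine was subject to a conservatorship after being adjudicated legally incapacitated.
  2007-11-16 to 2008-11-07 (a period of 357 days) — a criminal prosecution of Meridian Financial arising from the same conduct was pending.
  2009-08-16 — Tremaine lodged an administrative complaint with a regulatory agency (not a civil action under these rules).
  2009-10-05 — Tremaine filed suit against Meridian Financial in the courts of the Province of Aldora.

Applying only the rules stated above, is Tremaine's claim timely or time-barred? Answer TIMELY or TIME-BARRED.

The claim accrued on 2005-01-18, when the wrongful act occurred.
42 months from 2005-01-18 is 2008-07-18.
The plaintiff's legal incapacity from 2006-12-16 to 2007-06-17 tolled the period for 183 days, extending the deadline to 2009-01-17.
Because the pending criminal prosecution ran from 2007-11-16 to 2008-11-07, the deadline is extended by 357 days to 2010-01-09.
The other events in the timeline have no effect on the limitation period under the stated rules.
Tremaine filed on 2009-10-05, before the 2010-01-09 deadline, so the action is timely.

TIMELY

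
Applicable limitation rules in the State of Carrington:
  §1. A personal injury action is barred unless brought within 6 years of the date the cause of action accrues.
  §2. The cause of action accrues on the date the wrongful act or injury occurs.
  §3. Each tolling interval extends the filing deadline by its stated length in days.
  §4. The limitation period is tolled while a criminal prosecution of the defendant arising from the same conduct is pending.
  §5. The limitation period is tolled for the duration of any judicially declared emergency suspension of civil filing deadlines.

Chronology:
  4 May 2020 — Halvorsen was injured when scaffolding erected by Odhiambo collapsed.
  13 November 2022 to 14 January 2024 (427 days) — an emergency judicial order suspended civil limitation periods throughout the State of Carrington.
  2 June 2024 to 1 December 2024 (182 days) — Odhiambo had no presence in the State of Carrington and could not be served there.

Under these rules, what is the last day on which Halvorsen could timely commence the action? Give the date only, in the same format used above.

The claim accrued on 4 May 2020, when the wrongful act occurred.
The untolled deadline — 6 years after 4 May 2020 — is 4 May 2026.
Because the emergency suspension of filing deadlines ran from 13 November 2022 to 14 January 2024, the deadline is extended by 427 days to 5 July 2027.
The defendant's absence from the jurisdiction from 2 June 2024 to 1 December 2024 does not toll the period, because no stated rule makes the defendant's absence a tolling event.

5 July 2027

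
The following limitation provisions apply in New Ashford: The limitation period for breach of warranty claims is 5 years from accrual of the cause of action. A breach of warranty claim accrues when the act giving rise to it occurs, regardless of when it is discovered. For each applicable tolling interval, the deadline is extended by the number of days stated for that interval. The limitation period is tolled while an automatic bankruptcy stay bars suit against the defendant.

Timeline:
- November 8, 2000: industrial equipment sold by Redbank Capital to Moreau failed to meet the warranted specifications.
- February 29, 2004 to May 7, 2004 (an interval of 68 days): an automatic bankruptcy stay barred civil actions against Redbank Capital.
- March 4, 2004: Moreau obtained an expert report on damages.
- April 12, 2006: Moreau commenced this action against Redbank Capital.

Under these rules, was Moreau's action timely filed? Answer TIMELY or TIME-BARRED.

TIME-BARRED

The cause of action accrued on November 8, 2000, the date of the act.
Adding the 5 years base period to November 8, 2000 gives a deadline of November 8, 2005, before any tolling.
The automatic bankruptcy stay from February 29, 2004 to May 7, 2004 tolled the period for 68 days, extending the deadline to January 15, 2006.
Nothing else in the chronology tolls or restarts the period.
Filing on April 12, 2006 missed the January 15, 2006 deadline — the action is time-barred.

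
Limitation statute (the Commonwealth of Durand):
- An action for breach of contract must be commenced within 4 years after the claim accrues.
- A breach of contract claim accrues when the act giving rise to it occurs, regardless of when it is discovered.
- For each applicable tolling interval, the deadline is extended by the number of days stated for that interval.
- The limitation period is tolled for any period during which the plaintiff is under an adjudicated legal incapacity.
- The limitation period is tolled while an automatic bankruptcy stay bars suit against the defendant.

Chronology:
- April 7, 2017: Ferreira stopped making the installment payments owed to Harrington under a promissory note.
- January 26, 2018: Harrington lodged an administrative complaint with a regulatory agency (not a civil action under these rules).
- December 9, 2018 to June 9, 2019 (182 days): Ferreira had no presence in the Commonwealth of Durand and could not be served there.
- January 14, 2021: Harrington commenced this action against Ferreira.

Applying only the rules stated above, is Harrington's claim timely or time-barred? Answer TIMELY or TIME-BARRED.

TIMELY

The claim accrued on April 7, 2017, when the wrongful act occurred.
The untolled deadline — 4 years after April 7, 2017 — is April 7, 2021.
The defendant's absence from the jurisdiction from December 9, 2018 to June 9, 2019 does not toll the period, because no stated rule makes the defendant's absence a tolling event.
Nothing else in the chronology tolls or restarts the period.
Harrington filed on January 14, 2021, before the April 7, 2021 deadline, so the action is timely.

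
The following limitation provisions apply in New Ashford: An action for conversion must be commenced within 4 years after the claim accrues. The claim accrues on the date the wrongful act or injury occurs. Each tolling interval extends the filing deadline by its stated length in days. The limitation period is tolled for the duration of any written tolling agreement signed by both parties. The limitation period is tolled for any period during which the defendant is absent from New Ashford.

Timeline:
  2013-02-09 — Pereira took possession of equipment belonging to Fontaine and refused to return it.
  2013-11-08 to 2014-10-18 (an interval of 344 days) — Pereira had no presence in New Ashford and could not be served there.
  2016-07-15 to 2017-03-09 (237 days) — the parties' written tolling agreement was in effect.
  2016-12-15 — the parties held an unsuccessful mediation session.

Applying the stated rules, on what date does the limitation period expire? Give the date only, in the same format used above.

The claim accrued on 2013-02-09, the date of the act.
The untolled deadline — 4 years after 2013-02-09 — is 2017-02-09.
Because the defendant's absence from the jurisdiction ran from 2013-11-08 to 2014-10-18, the deadline is extended by 344 days to 2018-01-19.
Because the written tolling agreement ran from 2016-07-15 to 2017-03-09, the deadline is extended by 237 days to 2018-09-13.
The other events in the timeline have no effect on the limitation period under the stated rules.

2018-09-13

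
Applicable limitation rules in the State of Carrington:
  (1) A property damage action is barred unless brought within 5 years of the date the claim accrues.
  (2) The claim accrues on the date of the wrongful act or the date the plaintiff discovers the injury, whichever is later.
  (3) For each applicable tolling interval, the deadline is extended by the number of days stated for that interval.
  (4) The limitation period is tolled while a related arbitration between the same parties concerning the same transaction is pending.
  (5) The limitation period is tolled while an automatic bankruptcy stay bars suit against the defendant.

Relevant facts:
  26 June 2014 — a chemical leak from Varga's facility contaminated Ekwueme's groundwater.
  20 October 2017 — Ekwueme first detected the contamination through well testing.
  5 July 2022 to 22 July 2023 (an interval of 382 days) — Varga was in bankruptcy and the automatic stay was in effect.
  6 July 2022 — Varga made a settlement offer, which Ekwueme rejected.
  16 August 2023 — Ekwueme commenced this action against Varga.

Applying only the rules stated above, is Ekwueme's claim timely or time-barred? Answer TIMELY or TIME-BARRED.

Taking the later of the act (26 June 2014) and discovery (20 October 2017), the claim accrued on 20 October 2017.
The untolled deadline — 5 years after 20 October 2017 — is 20 October 2022.
The period was tolled for 382 days by the automatic bankruptcy stay (5 July 2022 to 22 July 2023), pushing the deadline to 6 November 2023.
None of the other events listed affects the running of the period under the stated rules.
Filing on 16 August 2023 beat the 6 November 2023 deadline — the action is timely.

TIMELY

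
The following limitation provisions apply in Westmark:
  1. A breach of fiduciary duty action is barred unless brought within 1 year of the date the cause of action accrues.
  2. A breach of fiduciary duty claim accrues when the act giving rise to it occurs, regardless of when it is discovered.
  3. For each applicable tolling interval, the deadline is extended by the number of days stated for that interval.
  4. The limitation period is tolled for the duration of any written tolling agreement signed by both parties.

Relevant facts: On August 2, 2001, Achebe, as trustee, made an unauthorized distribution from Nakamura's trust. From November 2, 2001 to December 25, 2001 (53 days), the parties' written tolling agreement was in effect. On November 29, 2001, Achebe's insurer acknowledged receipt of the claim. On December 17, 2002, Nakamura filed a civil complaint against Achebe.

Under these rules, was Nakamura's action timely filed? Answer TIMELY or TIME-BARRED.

The claim accrued on August 2, 2001, when the wrongful act occurred.
1 year from August 2, 2001 is August 2, 2002.
The written tolling agreement from November 2, 2001 to December 25, 2001 tolled the period for 53 days, extending the deadline to September 24, 2002.
The other events in the timeline have no effect on the limitation period under the stated rules.
Filing on December 17, 2002 missed the September 24, 2002 deadline — the action is time-barred.

TIME-BARRED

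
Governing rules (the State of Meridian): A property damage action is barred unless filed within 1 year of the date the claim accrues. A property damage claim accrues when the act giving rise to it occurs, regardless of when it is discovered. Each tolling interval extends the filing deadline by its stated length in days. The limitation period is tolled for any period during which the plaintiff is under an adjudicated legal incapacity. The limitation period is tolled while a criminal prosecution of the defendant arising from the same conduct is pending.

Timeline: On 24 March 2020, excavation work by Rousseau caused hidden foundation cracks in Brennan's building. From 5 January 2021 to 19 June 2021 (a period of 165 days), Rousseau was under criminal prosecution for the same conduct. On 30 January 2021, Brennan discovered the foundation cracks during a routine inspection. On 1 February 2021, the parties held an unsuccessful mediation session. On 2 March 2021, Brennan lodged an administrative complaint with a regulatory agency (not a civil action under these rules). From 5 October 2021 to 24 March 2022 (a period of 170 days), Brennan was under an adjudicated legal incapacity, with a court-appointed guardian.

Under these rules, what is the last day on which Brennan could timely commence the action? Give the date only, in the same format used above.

The claim accrued on 24 March 2020, when the wrongful act occurred; under the stated occurrence rule the 30 January 2021 discovery does not delay accrual.
The untolled deadline — 1 year after 24 March 2020 — is 24 March 2021.
The pending criminal prosecution from 5 January 2021 to 19 June 2021 tolled the period for 165 days, extending the deadline to 5 September 2021.
The plaintiff's legal incapacity from 5 October 2021 to 24 March 2022 began after the period had already run on 5 September 2021, so it has no tolling effect.
Nothing else in the chronology tolls or restarts the period.

5 September 2021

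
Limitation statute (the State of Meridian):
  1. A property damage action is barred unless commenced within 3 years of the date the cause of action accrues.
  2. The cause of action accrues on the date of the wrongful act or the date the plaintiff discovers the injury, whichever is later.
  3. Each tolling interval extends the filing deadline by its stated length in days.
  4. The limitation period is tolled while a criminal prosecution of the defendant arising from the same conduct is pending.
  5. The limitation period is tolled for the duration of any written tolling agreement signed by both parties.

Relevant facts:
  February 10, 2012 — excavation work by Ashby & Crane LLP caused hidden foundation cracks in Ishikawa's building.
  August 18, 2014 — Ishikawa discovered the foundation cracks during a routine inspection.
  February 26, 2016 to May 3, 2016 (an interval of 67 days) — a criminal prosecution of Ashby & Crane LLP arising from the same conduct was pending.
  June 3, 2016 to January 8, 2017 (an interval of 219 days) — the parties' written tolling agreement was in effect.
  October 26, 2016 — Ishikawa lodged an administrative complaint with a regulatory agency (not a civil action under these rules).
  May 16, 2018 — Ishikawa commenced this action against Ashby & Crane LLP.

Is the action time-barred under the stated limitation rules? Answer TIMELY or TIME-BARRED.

TIMELY

Because discovery on August 18, 2014 post-dates the February 10, 2012 act, accrual under the later-of rule falls on August 18, 2014.
The untolled deadline — 3 years after August 18, 2014 — is August 18, 2017.
The pending criminal prosecution from February 26, 2016 to May 3, 2016 tolled the period for 67 days, extending the deadline to October 24, 2017.
Because the written tolling agreement ran from June 3, 2016 to January 8, 2017, the deadline is extended by 219 days to May 31, 2018.
None of the other events listed affects the running of the period under the stated rules.
Filing on May 16, 2018 beat the May 31, 2018 deadline — the action is timely.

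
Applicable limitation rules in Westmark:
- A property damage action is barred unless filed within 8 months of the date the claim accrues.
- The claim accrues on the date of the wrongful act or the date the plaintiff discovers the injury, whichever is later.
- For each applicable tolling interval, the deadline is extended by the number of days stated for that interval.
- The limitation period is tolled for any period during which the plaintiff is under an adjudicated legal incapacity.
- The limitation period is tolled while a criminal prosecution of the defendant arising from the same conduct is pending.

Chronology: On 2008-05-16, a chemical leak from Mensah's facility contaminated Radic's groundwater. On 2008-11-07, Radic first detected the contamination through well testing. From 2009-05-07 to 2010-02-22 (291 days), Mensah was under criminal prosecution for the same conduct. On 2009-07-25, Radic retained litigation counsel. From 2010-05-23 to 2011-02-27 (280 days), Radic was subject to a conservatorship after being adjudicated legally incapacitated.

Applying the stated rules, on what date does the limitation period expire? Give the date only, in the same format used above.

Taking the later of the act (2008-05-16) and discovery (2008-11-07), the claim accrued on 2008-11-07.
Adding the 8 months base period to 2008-11-07 gives a deadline of 2009-07-07, before any tolling.
Because the pending criminal prosecution ran from 2009-05-07 to 2010-02-22, the deadline is extended by 291 days to 2010-04-24.
By the time the plaintiff's legal incapacity began on 2010-05-23, the limitation period had already expired on 2010-04-24; that interval cannot revive it.
None of the other events listed affects the running of the period under the stated rules.

2010-04-24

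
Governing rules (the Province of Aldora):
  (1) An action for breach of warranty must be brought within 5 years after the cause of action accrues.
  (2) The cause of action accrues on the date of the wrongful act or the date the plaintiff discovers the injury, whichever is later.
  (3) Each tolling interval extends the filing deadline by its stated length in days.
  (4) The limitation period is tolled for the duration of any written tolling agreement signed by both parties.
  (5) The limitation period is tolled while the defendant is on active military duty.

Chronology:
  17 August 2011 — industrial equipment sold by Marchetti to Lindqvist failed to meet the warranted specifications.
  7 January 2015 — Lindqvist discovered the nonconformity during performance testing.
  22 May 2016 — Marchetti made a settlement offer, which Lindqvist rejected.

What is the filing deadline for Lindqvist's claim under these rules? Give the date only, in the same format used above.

Taking the later of the act (17 August 2011) and discovery (7 January 2015), the claim accrued on 7 January 2015.
Adding the 5 years base period to 7 January 2015 gives a deadline of 7 January 2020, before any tolling.
Nothing else in the chronology tolls or restarts the period.

7 January 2020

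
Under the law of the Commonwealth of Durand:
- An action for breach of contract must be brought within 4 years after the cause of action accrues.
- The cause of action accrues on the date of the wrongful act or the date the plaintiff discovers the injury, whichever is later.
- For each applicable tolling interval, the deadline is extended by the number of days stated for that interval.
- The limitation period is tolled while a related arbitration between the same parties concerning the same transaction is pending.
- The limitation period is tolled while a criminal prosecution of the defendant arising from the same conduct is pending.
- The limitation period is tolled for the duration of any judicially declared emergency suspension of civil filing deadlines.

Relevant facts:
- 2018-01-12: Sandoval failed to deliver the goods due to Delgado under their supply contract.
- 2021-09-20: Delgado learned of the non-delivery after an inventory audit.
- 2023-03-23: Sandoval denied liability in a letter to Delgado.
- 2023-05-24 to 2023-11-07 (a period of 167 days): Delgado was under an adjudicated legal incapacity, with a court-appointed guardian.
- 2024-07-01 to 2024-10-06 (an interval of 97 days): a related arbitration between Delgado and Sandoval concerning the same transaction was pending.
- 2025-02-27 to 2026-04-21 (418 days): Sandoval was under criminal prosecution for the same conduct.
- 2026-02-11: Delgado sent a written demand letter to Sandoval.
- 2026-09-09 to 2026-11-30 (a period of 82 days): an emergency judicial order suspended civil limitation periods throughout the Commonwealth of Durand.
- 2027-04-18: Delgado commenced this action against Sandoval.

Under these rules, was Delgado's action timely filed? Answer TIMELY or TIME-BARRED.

Because discovery on 2021-09-20 post-dates the 2018-01-12 act, accrual under the later-of rule falls on 2021-09-20.
4 years from 2021-09-20 is 2025-09-20.
The period was tolled for 97 days by the pending related arbitration (2024-07-01 to 2024-10-06), pushing the deadline to 2025-12-26.
The period was tolled for 418 days by the pending criminal prosecution (2025-02-27 to 2026-04-21), pushing the deadline to 2027-02-17.
Because the emergency suspension of filing deadlines ran from 2026-09-09 to 2026-11-30, the deadline is extended by 82 days to 2027-05-10.
Although the plaintiff's incapacity ran from 2023-05-24 to 2023-11-07, the stated rules do not make that a tolling event, so it is disregarded.
Nothing else in the chronology tolls or restarts the period.
The 2027-04-18 filing precedes the 2027-05-10 deadline; the claim is timely.

TIMELY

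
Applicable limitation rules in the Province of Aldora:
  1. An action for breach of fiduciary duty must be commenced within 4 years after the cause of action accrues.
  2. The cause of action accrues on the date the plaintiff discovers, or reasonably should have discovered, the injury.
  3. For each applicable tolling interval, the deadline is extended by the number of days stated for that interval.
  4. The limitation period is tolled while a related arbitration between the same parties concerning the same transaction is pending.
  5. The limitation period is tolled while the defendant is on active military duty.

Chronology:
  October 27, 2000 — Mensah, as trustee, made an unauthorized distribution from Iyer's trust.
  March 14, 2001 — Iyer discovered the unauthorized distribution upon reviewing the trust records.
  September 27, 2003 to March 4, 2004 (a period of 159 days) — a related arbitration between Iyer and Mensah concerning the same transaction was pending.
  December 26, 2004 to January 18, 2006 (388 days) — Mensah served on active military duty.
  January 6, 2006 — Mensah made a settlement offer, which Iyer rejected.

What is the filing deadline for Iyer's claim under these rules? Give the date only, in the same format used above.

Under the discovery rule, the claim accrued on March 14, 2001, when Iyer discovered the injury — not on the October 27, 2000 date of the underlying act.
Adding the 4 years base period to March 14, 2001 gives a deadline of March 14, 2005, before any tolling.
The pending related arbitration from September 27, 2003 to March 4, 2004 tolled the period for 159 days, extending the deadline to August 20, 2005.
Because the defendant's active military service ran from December 26, 2004 to January 18, 2006, the deadline is extended by 388 days to September 12, 2006.
Nothing else in the chronology tolls or restarts the period.

September 12, 2006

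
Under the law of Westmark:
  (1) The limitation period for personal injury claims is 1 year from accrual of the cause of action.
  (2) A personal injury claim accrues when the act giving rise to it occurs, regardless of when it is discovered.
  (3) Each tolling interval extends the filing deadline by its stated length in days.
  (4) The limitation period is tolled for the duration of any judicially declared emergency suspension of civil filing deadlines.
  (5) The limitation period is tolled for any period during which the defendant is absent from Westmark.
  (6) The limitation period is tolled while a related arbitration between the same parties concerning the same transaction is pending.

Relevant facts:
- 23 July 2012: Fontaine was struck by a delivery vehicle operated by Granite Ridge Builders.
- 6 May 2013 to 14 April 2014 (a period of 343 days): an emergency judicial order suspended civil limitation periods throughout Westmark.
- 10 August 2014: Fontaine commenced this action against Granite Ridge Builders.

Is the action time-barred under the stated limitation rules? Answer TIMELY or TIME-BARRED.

The limitation period began to run on 23 July 2012.
Adding the 1 year base period to 23 July 2012 gives a deadline of 23 July 2013, before any tolling.
Because the emergency suspension of filing deadlines ran from 6 May 2013 to 14 April 2014, the deadline is extended by 343 days to 1 July 2014.
Fontaine filed on 10 August 2014, after the 1 July 2014 deadline, so the action is time-barred.

TIME-BARRED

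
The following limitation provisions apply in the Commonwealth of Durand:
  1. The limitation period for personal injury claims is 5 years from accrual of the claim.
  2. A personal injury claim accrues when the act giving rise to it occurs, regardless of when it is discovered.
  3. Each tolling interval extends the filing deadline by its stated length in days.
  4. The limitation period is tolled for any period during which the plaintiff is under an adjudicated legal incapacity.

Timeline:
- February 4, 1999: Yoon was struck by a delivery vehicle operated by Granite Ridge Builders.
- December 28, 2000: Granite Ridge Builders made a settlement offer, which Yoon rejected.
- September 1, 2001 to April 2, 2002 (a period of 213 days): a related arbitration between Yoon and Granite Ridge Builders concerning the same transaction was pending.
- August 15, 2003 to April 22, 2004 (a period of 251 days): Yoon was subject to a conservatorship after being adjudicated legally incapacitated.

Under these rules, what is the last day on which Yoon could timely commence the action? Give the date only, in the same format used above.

The limitation period began to run on February 4, 1999.
5 years from February 4, 1999 is February 4, 2004.
Because the plaintiff's legal incapacity ran from August 15, 2003 to April 22, 2004, the deadline is extended by 251 days to October 12, 2004.
The pending related arbitration from September 1, 2001 to April 2, 2002 does not toll the period, because no stated rule makes a pending arbitration a tolling event.
Nothing else in the chronology tolls or restarts the period.

October 12, 2004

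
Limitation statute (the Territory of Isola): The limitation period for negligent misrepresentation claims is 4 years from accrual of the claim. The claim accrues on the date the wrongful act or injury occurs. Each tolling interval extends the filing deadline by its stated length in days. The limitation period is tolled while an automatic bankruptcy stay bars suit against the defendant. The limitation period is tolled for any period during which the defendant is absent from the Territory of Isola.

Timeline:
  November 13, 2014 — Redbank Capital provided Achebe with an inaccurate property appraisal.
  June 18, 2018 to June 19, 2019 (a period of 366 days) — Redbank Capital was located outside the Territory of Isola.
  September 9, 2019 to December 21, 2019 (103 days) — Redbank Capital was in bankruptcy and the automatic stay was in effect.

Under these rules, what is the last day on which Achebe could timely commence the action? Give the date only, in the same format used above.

February 25, 2020

The claim accrued on November 13, 2014, when the wrongful act occurred.
4 years from November 13, 2014 is November 13, 2018.
The period was tolled for 366 days by the defendant's absence from the jurisdiction (June 18, 2018 to June 19, 2019), pushing the deadline to November 14, 2019.
The automatic bankruptcy stay from September 9, 2019 to December 21, 2019 tolled the period for 103 days, extending the deadline to February 25, 2020.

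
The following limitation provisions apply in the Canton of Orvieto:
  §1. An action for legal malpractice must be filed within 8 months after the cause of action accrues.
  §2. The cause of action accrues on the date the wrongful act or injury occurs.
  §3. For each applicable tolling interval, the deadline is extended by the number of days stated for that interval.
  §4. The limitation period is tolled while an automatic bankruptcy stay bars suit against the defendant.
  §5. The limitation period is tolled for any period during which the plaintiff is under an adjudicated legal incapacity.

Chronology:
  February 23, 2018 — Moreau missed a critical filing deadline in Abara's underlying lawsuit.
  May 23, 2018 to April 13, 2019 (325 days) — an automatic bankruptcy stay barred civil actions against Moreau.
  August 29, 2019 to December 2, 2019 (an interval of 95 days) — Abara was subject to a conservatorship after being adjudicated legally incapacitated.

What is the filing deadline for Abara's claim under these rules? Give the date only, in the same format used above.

December 17, 2019

The claim accrued on February 23, 2018, when the wrongful act occurred.
8 months from February 23, 2018 is October 23, 2018.
The period was tolled for 325 days by the automatic bankruptcy stay (May 23, 2018 to April 13, 2019), pushing the deadline to September 13, 2019.
Because the plaintiff's legal incapacity ran from August 29, 2019 to December 2, 2019, the deadline is extended by 95 days to December 17, 2019.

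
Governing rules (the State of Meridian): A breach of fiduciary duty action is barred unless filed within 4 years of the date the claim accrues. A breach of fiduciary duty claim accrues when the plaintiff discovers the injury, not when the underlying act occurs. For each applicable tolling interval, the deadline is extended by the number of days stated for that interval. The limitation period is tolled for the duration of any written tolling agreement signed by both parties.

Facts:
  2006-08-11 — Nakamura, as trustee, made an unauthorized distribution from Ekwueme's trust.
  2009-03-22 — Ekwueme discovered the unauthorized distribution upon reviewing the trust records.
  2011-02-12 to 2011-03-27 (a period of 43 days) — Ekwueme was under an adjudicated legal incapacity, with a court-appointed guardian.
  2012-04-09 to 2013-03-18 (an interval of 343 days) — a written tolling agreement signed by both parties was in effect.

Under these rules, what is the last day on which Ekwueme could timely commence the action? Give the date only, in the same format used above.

The claim did not accrue until Ekwueme discovered the injury on 2009-03-22; the 2006-08-11 act date does not start the clock under the stated rule.
The untolled deadline — 4 years after 2009-03-22 — is 2013-03-22.
The written tolling agreement from 2012-04-09 to 2013-03-18 tolled the period for 343 days, extending the deadline to 2014-02-28.
No stated provision tolls the period for the plaintiff's incapacity, so the interval from 2011-02-12 to 2011-03-27 has no effect on the deadline.

2014-02-28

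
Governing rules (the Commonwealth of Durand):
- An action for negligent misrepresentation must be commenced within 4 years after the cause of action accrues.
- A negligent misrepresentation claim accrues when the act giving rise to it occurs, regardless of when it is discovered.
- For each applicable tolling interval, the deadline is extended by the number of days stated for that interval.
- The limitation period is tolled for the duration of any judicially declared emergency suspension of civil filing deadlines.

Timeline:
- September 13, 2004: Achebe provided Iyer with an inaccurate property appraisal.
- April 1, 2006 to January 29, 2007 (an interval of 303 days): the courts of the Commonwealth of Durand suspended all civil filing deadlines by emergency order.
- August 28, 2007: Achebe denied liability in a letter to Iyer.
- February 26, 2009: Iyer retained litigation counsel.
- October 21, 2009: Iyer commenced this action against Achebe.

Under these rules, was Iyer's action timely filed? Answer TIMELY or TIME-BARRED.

The cause of action accrued on September 13, 2004, the date of the act.
Adding the 4 years base period to September 13, 2004 gives a deadline of September 13, 2008, before any tolling.
The period was tolled for 303 days by the emergency suspension of filing deadlines (April 1, 2006 to January 29, 2007), pushing the deadline to July 13, 2009.
None of the other events listed affects the running of the period under the stated rules.
Filing on October 21, 2009 missed the July 13, 2009 deadline — the action is time-barred.

TIME-BARRED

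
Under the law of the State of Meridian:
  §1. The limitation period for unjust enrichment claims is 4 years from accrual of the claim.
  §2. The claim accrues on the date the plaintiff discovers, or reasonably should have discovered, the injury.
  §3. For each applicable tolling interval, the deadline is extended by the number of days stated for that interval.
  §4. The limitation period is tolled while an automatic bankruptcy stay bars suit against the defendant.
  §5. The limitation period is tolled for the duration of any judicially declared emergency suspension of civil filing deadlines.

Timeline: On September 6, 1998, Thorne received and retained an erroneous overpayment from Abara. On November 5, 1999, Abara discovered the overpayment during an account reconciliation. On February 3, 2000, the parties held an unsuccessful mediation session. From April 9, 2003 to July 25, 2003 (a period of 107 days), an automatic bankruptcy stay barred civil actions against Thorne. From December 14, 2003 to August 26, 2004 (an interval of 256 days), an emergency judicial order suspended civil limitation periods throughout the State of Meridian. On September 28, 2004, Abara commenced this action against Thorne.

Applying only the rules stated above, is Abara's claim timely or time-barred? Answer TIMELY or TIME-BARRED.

The claim did not accrue until Abara discovered the injury on November 5, 1999; the September 6, 1998 act date does not start the clock under the stated rule.
4 years from November 5, 1999 is November 5, 2003.
The period was tolled for 107 days by the automatic bankruptcy stay (April 9, 2003 to July 25, 2003), pushing the deadline to February 20, 2004.
The period was tolled for 256 days by the emergency suspension of filing deadlines (December 14, 2003 to August 26, 2004), pushing the deadline to November 2, 2004.
Nothing else in the chronology tolls or restarts the period.
The September 28, 2004 filing precedes the November 2, 2004 deadline; the claim is timely.

TIMELY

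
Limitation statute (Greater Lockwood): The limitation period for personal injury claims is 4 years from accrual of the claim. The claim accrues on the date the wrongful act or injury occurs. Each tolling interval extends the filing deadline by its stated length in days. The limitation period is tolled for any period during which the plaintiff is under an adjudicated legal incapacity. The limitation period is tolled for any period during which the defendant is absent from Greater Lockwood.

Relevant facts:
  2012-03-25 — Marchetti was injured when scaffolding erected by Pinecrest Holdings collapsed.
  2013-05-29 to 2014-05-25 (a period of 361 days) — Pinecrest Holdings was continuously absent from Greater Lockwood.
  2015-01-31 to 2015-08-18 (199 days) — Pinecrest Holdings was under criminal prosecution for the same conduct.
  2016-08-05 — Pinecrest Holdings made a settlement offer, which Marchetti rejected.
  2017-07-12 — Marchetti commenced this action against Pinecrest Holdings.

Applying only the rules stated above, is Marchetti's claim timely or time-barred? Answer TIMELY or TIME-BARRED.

The claim accrued on 2012-03-25, the date of the act.
The untolled deadline — 4 years after 2012-03-25 — is 2016-03-25.
The period was tolled for 361 days by the defendant's absence from the jurisdiction (2013-05-29 to 2014-05-25), pushing the deadline to 2017-03-21.
The pending criminal prosecution from 2015-01-31 to 2015-08-18 does not toll the period, because no stated rule makes a criminal prosecution a tolling event.
None of the other events listed affects the running of the period under the stated rules.
The 2017-07-12 filing falls after the 2017-03-21 deadline; the claim is time-barred.

TIME-BARRED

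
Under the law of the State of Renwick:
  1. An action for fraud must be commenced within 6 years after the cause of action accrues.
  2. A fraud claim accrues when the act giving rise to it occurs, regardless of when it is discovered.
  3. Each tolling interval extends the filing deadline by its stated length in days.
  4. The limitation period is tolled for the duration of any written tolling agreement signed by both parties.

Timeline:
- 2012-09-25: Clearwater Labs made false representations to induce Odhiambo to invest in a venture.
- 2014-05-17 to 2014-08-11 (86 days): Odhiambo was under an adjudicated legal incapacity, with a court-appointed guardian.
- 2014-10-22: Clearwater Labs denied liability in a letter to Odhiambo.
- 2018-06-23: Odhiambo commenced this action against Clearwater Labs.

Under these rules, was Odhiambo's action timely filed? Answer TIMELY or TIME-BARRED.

TIMELY

The cause of action accrued on 2012-09-25, the date of the act.
The untolled deadline — 6 years after 2012-09-25 — is 2018-09-25.
The plaintiff's legal incapacity from 2014-05-17 to 2014-08-11 does not toll the period, because no stated rule makes the plaintiff's incapacity a tolling event.
The other events in the timeline have no effect on the limitation period under the stated rules.
Odhiambo filed on 2018-06-23, before the 2018-09-25 deadline, so the action is timely.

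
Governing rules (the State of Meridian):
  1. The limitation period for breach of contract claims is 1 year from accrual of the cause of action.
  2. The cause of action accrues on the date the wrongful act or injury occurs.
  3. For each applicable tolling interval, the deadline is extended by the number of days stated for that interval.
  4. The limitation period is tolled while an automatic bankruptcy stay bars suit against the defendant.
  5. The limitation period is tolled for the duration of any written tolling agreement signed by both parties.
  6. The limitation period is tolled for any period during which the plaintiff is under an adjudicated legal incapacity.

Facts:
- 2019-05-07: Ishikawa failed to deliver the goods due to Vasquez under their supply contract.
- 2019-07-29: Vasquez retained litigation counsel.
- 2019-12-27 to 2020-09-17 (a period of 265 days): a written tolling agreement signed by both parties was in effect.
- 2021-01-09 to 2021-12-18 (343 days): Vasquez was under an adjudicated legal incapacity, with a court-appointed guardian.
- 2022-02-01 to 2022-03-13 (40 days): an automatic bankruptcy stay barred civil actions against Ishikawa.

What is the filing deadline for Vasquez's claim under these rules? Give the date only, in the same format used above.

The claim accrued on 2019-05-07, when the wrongful act occurred.
The untolled deadline — 1 year after 2019-05-07 — is 2020-05-07.
The written tolling agreement from 2019-12-27 to 2020-09-17 tolled the period for 265 days, extending the deadline to 2021-01-27.
The period was tolled for 343 days by the plaintiff's legal incapacity (2021-01-09 to 2021-12-18), pushing the deadline to 2022-01-05.
The automatic bankruptcy stay from 2022-02-01 to 2022-03-13 began after the period had already run on 2022-01-05, so it has no tolling effect.
None of the other events listed affects the running of the period under the stated rules.

2022-01-05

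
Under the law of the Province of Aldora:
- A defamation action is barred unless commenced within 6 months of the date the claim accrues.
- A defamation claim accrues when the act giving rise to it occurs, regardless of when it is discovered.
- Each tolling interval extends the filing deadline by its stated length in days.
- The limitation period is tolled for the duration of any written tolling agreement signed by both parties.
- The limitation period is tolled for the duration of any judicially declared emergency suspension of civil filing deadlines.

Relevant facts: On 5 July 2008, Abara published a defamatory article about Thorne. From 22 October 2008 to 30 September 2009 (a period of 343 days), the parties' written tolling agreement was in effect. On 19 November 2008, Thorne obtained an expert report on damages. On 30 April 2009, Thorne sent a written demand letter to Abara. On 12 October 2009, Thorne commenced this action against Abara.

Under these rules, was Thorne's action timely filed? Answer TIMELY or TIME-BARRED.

The claim accrued on 5 July 2008, the date of the act.
The untolled deadline — 6 months after 5 July 2008 — is 5 January 2009.
The period was tolled for 343 days by the written tolling agreement (22 October 2008 to 30 September 2009), pushing the deadline to 14 December 2009.
The other events in the timeline have no effect on the limitation period under the stated rules.
The 12 October 2009 filing precedes the 14 December 2009 deadline; the claim is timely.

TIMELY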